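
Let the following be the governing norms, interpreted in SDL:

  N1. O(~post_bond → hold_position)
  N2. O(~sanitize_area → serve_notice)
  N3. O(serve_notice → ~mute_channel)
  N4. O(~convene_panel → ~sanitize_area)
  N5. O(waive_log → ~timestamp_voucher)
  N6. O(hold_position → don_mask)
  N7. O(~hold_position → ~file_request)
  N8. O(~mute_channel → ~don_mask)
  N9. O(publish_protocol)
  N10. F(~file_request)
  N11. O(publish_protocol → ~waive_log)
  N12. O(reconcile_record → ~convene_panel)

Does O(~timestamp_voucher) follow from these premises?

No

Premise 5 is O(waive_log → ~timestamp_voucher), but O(waive_log) is not derivable from the premises, so it does not yield O(~timestamp_voucher).
No other premise forces O(~timestamp_voucher). An ideal world satisfying every premise can still have ~timestamp_voucher false, so O(~timestamp_voucher) is not derivable.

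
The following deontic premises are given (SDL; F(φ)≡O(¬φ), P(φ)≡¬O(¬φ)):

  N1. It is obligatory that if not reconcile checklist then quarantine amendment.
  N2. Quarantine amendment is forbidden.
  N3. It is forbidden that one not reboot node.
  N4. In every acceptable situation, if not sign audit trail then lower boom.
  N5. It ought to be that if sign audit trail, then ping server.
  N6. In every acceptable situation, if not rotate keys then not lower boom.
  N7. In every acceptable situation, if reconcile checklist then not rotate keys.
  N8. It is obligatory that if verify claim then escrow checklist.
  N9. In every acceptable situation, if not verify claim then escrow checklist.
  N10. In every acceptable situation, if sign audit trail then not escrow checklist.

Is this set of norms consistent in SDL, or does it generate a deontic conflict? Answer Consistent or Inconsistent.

Premises 8 and 9 cover both cases: O(verify_claim → escrow_checklist) and O(¬verify_claim → escrow_checklist). Since verify_claim ∨ ¬verify_claim is a tautology, O(escrow_checklist) follows.
Premise 10, O(sign_audit_trail → ¬escrow_checklist), contraposes to O(escrow_checklist → ¬sign_audit_trail); with O(escrow_checklist) we get O(¬sign_audit_trail).
With premise 4, O(¬sign_audit_trail → lower_boom), the K-axiom yields O(lower_boom).
Premise 6 is O(¬rotate_keys → ¬lower_boom); contrapositively O(lower_boom → rotate_keys). Since O(lower_boom) holds, K gives O(rotate_keys).
Premise 7, O(reconcile_checklist → ¬rotate_keys), contraposes to O(rotate_keys → ¬reconcile_checklist); with O(rotate_keys) we get O(¬reconcile_checklist).
From O(¬reconcile_checklist) and premise 1, O(¬reconcile_checklist → quarantine_amendment), we obtain O(quarantine_amendment).
However, F(quarantine_amendment) at premise 2 amounts to O(¬quarantine_amendment).
We now have both O(quarantine_amendment) and O(¬quarantine_amendment) — quarantine_amendment is simultaneously obligatory and forbidden, violating the D-axiom.

Inconsistent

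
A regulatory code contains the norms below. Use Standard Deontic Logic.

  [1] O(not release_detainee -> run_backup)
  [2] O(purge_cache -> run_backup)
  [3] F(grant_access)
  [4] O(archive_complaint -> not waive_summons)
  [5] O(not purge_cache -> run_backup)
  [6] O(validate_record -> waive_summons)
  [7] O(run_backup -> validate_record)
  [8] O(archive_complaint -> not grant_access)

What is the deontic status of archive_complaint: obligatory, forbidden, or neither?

Forbidden

Premises 2 and 5 are O(purge_cache -> run_backup) and O(not purge_cache -> run_backup); every ideal world satisfies purge_cache or not purge_cache, so in either case run_backup holds — hence O(run_backup).
Applying K to premise 7 (O(run_backup -> validate_record)) and O(run_backup) yields O(validate_record).
With premise 6, O(validate_record -> waive_summons), the K-axiom yields O(waive_summons).
Premise 4 is O(archive_complaint -> not waive_summons); contrapositively O(waive_summons -> not archive_complaint). Since O(waive_summons) holds, K gives O(not archive_complaint).
Premises 1, 3, 8 do not contribute to this derivation.
Thus O(not archive_complaint), which is F(archive_complaint): archive_complaint is forbidden.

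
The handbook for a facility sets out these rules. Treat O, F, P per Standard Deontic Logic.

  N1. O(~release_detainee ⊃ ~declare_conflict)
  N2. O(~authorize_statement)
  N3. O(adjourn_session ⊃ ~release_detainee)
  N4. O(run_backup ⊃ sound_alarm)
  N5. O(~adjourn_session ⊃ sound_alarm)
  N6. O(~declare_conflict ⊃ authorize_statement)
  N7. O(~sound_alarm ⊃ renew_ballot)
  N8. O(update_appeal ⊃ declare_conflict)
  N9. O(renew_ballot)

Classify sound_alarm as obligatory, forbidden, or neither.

Obligatory

From premise 2 we have O(~authorize_statement).
Premise 6, O(~declare_conflict ⊃ authorize_statement), contraposes to O(~authorize_statement ⊃ declare_conflict); with O(~authorize_statement) we get O(declare_conflict).
The contrapositive of premise 1 (O(~release_detainee ⊃ ~declare_conflict)) is O(declare_conflict ⊃ release_detainee), and O(declare_conflict) is already established, so O(release_detainee).
Premise 3 is O(adjourn_session ⊃ ~release_detainee); contrapositively O(release_detainee ⊃ ~adjourn_session). Since O(release_detainee) holds, K gives O(~adjourn_session).
Premise 5 is O(~adjourn_session ⊃ sound_alarm); since O(~adjourn_session), deontic closure gives O(sound_alarm).
Premises 4, 7, 8, 9 do not contribute to this derivation.
Hence sound_alarm is obligatory.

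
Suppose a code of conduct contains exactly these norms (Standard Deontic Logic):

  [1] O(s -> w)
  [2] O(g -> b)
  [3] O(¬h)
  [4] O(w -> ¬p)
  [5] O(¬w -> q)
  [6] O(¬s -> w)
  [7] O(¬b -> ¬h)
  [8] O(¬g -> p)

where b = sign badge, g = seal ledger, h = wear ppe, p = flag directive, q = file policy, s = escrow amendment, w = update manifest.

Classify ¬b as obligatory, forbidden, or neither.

Premises 6 and 1 cover both cases: O(¬s -> w) and O(s -> w). Since ¬s ∨ s is a tautology, O(w) follows.
Premise 4 is O(w -> ¬p); since O(w), deontic closure gives O(¬p).
The contrapositive of premise 8 (O(¬g -> p)) is O(¬p -> g), and O(¬p) is already established, so O(g).
Premise 2 is O(g -> b); since O(g), deontic closure gives O(b).
Premises 3, 5, 7 do not contribute to this derivation.
Thus O(b), which is F(¬b): ¬b is forbidden.

Forbidden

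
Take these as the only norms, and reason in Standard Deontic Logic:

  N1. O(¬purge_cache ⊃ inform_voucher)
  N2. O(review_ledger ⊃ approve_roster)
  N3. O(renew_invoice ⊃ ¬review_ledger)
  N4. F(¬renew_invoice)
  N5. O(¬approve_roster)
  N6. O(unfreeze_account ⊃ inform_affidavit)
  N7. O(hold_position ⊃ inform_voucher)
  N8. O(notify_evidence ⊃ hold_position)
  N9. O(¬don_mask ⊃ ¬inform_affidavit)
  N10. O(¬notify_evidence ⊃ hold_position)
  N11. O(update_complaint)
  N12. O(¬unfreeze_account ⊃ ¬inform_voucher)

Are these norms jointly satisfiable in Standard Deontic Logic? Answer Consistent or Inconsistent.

Consistent

Premise 2 is O(review_ledger ⊃ approve_roster), but O(review_ledger) is not derivable from the premises, so it does not yield O(approve_roster).
So O(approve_roster) is not derivable, and the apparent clash with O(¬approve_roster) does not arise.
A world satisfying every obligation exists (e.g. approve_roster=false, don_mask=true, hold_position=true, inform_affidavit=true, inform_voucher=true, notify_evidence=false, purge_cache=false, renew_invoice=true, review_ledger=false, unfreeze_account=true, update_complaint=true); no atom is both obligatory and forbidden, so the set is consistent.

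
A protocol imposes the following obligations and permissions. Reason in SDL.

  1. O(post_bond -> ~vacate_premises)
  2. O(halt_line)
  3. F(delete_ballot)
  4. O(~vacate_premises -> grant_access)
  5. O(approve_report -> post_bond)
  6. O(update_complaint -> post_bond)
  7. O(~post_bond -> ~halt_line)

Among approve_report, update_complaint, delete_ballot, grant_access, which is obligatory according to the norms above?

grant_access

From premise 2 we have O(halt_line).
Premise 7, O(~post_bond -> ~halt_line), contraposes to O(halt_line -> post_bond); with O(halt_line) we get O(post_bond).
Premise 1 is O(post_bond -> ~vacate_premises); since O(post_bond), deontic closure gives O(~vacate_premises).
With premise 4, O(~vacate_premises -> grant_access), the K-axiom yields O(grant_access).
So O(grant_access) holds — grant_access is obligatory. None of the other listed options is made obligatory by any chain of premises.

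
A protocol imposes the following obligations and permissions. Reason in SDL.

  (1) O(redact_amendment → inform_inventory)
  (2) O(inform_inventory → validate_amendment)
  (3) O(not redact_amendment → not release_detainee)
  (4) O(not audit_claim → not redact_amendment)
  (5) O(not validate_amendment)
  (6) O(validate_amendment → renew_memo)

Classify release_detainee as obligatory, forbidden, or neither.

Forbidden

Premise 5 gives O(not validate_amendment).
The contrapositive of premise 2 (O(inform_inventory → validate_amendment)) is O(not validate_amendment → not inform_inventory), and O(not validate_amendment) is already established, so O(not inform_inventory).
The contrapositive of premise 1 (O(redact_amendment → inform_inventory)) is O(not inform_inventory → not redact_amendment), and O(not inform_inventory) is already established, so O(not redact_amendment).
Applying K to premise 3 (O(not redact_amendment → not release_detainee)) and O(not redact_amendment) yields O(not release_detainee).
Premises 4, 6 do not contribute to this derivation.
Thus O(not release_detainee), which is F(release_detainee): release_detainee is forbidden.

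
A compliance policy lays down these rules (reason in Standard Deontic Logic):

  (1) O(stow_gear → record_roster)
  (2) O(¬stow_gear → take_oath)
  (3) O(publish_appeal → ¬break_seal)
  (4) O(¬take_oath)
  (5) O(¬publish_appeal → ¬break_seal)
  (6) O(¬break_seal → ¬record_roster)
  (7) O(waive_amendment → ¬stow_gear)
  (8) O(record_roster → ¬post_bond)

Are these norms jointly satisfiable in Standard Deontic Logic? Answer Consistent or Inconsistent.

Inconsistent

Premises 3 and 5 are O(publish_appeal → ¬break_seal) and O(¬publish_appeal → ¬break_seal); every ideal world satisfies publish_appeal or ¬publish_appeal, so in either case ¬break_seal holds — hence O(¬break_seal).
With premise 6, O(¬break_seal → ¬record_roster), the K-axiom yields O(¬record_roster).
Premise 1 is O(stow_gear → record_roster); contrapositively O(¬record_roster → ¬stow_gear). Since O(¬record_roster) holds, K gives O(¬stow_gear).
Applying K to premise 2 (O(¬stow_gear → take_oath)) and O(¬stow_gear) yields O(take_oath).
But premise 4 directly asserts O(¬take_oath).
We now have both O(take_oath) and O(¬take_oath) — take_oath is simultaneously obligatory and forbidden, violating the D-axiom.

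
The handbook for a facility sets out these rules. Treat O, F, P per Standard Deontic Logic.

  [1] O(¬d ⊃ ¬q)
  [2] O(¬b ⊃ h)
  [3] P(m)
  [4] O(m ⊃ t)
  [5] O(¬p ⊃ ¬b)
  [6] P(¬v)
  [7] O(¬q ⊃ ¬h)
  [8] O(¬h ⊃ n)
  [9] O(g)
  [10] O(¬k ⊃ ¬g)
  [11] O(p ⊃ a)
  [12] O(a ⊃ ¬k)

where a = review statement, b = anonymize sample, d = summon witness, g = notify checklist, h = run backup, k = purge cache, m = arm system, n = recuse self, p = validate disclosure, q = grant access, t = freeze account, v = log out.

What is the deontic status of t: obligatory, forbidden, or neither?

Neither

Premise 4 is O(m ⊃ t), but O(m) is not derivable from the premises (the permission P(m) asserts only ¬O(¬m), not O(m)), so it does not yield O(t).
No premise or chain of K-axiom applications forces O(t), and none forces O(¬t). So t is neither obligatory nor forbidden under these norms.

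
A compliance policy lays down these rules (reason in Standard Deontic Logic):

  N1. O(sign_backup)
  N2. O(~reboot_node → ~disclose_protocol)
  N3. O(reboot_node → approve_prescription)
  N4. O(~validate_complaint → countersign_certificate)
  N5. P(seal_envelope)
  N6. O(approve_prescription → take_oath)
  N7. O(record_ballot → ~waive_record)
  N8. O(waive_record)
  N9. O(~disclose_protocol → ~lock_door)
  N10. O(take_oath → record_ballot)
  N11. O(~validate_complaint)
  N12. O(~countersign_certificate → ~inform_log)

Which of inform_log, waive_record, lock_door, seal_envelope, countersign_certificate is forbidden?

lock_door

Premise 8 states O(waive_record) outright.
Premise 7, O(record_ballot → ~waive_record), contraposes to O(waive_record → ~record_ballot); with O(waive_record) we get O(~record_ballot).
Premise 10, O(take_oath → record_ballot), contraposes to O(~record_ballot → ~take_oath); with O(~record_ballot) we get O(~take_oath).
Premise 6 is O(approve_prescription → take_oath); contrapositively O(~take_oath → ~approve_prescription). Since O(~take_oath) holds, K gives O(~approve_prescription).
Premise 3 is O(reboot_node → approve_prescription); contrapositively O(~approve_prescription → ~reboot_node). Since O(~approve_prescription) holds, K gives O(~reboot_node).
From O(~reboot_node) and premise 2, O(~reboot_node → ~disclose_protocol), we obtain O(~disclose_protocol).
With premise 9, O(~disclose_protocol → ~lock_door), the K-axiom yields O(~lock_door).
So O(~lock_door) holds, i.e. lock_door is forbidden. None of the other listed options is forbidden under the premises.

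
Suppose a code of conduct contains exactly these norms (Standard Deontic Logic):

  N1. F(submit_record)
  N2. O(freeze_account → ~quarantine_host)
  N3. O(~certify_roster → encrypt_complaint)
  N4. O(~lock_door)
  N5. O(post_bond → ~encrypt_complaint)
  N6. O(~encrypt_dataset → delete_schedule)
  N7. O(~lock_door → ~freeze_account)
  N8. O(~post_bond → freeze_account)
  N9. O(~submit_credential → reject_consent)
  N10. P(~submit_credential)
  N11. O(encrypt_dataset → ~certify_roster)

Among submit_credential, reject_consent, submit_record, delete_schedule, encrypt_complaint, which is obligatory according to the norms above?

Premise 4 gives O(~lock_door).
Premise 7 is O(~lock_door → ~freeze_account); since O(~lock_door), deontic closure gives O(~freeze_account).
The contrapositive of premise 8 (O(~post_bond → freeze_account)) is O(~freeze_account → post_bond), and O(~freeze_account) is already established, so O(post_bond).
With premise 5, O(post_bond → ~encrypt_complaint), the K-axiom yields O(~encrypt_complaint).
The contrapositive of premise 3 (O(~certify_roster → encrypt_complaint)) is O(~encrypt_complaint → certify_roster), and O(~encrypt_complaint) is already established, so O(certify_roster).
The contrapositive of premise 11 (O(encrypt_dataset → ~certify_roster)) is O(certify_roster → ~encrypt_dataset), and O(certify_roster) is already established, so O(~encrypt_dataset).
Premise 6 is O(~encrypt_dataset → delete_schedule); since O(~encrypt_dataset), deontic closure gives O(delete_schedule).
So O(delete_schedule) holds — delete_schedule is obligatory. None of the other listed options is made obligatory by any chain of premises.

delete_schedule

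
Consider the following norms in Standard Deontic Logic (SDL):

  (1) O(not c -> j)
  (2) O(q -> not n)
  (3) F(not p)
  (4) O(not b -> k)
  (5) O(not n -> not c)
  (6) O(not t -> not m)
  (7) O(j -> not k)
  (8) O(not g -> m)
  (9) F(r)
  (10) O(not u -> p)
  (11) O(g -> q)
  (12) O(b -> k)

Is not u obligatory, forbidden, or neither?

Premise 10 is O(not u -> p); even if O(p) held, inferring O(not u) would be affirming the consequent — invalid.
No premise or chain of K-axiom applications forces O(not u), and none forces O(u). So not u is neither obligatory nor forbidden under these norms.

Neither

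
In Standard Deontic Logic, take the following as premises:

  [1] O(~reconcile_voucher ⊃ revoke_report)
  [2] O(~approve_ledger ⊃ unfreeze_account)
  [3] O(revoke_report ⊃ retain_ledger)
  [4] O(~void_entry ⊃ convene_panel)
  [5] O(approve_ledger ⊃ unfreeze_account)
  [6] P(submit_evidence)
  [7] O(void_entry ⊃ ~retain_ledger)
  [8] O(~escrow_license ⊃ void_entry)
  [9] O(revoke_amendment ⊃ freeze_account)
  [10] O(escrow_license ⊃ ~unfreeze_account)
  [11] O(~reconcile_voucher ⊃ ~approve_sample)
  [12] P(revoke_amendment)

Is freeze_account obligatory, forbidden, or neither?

Neither

Premise 9 is O(revoke_amendment ⊃ freeze_account), but O(revoke_amendment) is not derivable from the premises (the permission P(revoke_amendment) asserts only ~O(~revoke_amendment), not O(revoke_amendment)), so it does not yield O(freeze_account).
No premise or chain of K-axiom applications forces O(freeze_account), and none forces O(~freeze_account). So freeze_account is neither obligatory nor forbidden under these norms.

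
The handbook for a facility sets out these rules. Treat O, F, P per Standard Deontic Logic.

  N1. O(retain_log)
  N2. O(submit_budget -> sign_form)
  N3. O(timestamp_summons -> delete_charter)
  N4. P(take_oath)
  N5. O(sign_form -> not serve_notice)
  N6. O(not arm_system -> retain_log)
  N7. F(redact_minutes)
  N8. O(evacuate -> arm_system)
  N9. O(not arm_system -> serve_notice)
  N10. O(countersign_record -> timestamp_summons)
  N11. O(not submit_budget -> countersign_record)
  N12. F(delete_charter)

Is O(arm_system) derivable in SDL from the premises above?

Premise 12, F(delete_charter), is equivalent to O(not delete_charter).
Premise 3 is O(timestamp_summons -> delete_charter); contrapositively O(not delete_charter -> not timestamp_summons). Since O(not delete_charter) holds, K gives O(not timestamp_summons).
The contrapositive of premise 10 (O(countersign_record -> timestamp_summons)) is O(not timestamp_summons -> not countersign_record), and O(not timestamp_summons) is already established, so O(not countersign_record).
Premise 11, O(not submit_budget -> countersign_record), contraposes to O(not countersign_record -> submit_budget); with O(not countersign_record) we get O(submit_budget).
With premise 2, O(submit_budget -> sign_form), the K-axiom yields O(sign_form).
From O(sign_form) and premise 5, O(sign_form -> not serve_notice), we obtain O(not serve_notice).
Premise 9, O(not arm_system -> serve_notice), contraposes to O(not serve_notice -> arm_system); with O(not serve_notice) we get O(arm_system).
Premises 1, 4, 6, 7, 8 do not contribute to this derivation.
So O(arm_system) follows.

Yes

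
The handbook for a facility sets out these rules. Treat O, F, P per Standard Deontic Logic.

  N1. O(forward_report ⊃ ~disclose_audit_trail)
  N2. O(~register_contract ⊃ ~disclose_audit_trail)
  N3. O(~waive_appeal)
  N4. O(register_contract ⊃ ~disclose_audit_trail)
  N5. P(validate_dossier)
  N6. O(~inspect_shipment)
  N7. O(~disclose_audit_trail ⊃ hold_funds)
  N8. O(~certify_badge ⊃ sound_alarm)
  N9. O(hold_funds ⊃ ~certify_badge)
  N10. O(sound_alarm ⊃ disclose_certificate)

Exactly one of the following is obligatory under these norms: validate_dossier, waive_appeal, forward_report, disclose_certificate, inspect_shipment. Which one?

disclose_certificate

Premises 2 and 4 are O(~register_contract ⊃ ~disclose_audit_trail) and O(register_contract ⊃ ~disclose_audit_trail); every ideal world satisfies ~register_contract or register_contract, so in either case ~disclose_audit_trail holds — hence O(~disclose_audit_trail).
Applying K to premise 7 (O(~disclose_audit_trail ⊃ hold_funds)) and O(~disclose_audit_trail) yields O(hold_funds).
Premise 9 is O(hold_funds ⊃ ~certify_badge); since O(hold_funds), deontic closure gives O(~certify_badge).
With premise 8, O(~certify_badge ⊃ sound_alarm), the K-axiom yields O(sound_alarm).
Premise 10 is O(sound_alarm ⊃ disclose_certificate); since O(sound_alarm), deontic closure gives O(disclose_certificate).
So O(disclose_certificate) holds — disclose_certificate is obligatory. None of the other listed options is made obligatory by any chain of premises.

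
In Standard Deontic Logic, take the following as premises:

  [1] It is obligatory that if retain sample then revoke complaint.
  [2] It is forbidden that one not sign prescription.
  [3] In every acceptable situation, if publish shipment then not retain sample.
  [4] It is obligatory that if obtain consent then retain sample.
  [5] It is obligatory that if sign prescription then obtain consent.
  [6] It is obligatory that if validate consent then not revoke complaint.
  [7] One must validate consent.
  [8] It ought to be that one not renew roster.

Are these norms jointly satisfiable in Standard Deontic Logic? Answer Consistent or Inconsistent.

Premise 7 states O(validate_consent) outright.
From O(validate_consent) and premise 6, O(validate_consent → ¬revoke_complaint), we obtain O(¬revoke_complaint).
Premise 1 is O(retain_sample → revoke_complaint); contrapositively O(¬revoke_complaint → ¬retain_sample). Since O(¬revoke_complaint) holds, K gives O(¬retain_sample).
Premise 4 is O(obtain_consent → retain_sample); contrapositively O(¬retain_sample → ¬obtain_consent). Since O(¬retain_sample) holds, K gives O(¬obtain_consent).
The contrapositive of premise 5 (O(sign_prescription → obtain_consent)) is O(¬obtain_consent → ¬sign_prescription), and O(¬obtain_consent) is already established, so O(¬sign_prescription).
However, F(¬sign_prescription) at premise 2 amounts to O(sign_prescription).
We now have both O(¬sign_prescription) and O(sign_prescription) — sign_prescription is simultaneously obligatory and forbidden, violating the D-axiom.

Inconsistent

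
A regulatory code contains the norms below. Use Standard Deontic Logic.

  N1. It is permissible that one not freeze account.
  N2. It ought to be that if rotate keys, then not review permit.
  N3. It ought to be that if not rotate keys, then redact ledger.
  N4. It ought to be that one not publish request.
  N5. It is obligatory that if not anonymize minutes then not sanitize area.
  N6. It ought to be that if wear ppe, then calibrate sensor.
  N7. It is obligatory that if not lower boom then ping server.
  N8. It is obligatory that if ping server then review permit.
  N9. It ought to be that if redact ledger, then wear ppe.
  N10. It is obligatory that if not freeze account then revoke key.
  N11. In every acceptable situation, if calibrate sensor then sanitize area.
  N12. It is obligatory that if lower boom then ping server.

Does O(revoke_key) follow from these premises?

No

Premise 10 is O(¬freeze_account → revoke_key), but O(¬freeze_account) is not derivable from the premises (the permission P(¬freeze_account) asserts only ¬O(freeze_account), not O(¬freeze_account)), so it does not yield O(revoke_key).
No other premise forces O(revoke_key). An ideal world satisfying every premise can still have revoke_key false, so O(revoke_key) is not derivable.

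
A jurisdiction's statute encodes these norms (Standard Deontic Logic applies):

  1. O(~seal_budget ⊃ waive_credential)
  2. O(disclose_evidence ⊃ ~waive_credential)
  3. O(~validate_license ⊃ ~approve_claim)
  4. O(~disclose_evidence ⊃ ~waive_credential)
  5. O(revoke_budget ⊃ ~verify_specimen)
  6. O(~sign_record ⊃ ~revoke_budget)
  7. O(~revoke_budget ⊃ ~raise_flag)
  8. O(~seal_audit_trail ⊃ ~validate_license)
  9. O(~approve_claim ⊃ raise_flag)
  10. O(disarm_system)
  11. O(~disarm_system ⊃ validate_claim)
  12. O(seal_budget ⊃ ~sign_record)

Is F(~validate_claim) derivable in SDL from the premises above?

Premise 11 is O(~disarm_system ⊃ validate_claim), but O(~disarm_system) is not derivable from the premises, so it does not yield O(validate_claim).
No other premise forces O(validate_claim). An ideal world satisfying every premise can still have ~validate_claim true, so F(~validate_claim) is not derivable.

No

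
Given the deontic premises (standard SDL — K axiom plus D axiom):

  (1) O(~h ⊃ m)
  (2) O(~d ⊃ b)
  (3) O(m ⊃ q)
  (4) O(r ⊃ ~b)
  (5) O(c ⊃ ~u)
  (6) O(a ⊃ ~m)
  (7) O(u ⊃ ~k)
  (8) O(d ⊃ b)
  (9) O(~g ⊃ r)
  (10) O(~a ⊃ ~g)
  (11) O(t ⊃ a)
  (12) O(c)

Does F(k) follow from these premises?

No

Premise 7 is O(u ⊃ ~k), but O(u) is not derivable from the premises, so it does not yield O(~k).
No other premise forces O(~k). An ideal world satisfying every premise can still have k true, so F(k) is not derivable.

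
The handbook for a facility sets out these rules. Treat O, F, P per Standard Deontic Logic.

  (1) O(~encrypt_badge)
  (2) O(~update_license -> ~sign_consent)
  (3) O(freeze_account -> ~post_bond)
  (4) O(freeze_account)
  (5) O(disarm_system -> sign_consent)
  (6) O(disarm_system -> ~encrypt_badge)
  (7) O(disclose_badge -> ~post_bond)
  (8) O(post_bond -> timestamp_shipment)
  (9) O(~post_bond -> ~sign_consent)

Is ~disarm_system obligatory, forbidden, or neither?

Premise 4 states O(freeze_account) outright.
With premise 3, O(freeze_account -> ~post_bond), the K-axiom yields O(~post_bond).
Premise 9 is O(~post_bond -> ~sign_consent); since O(~post_bond), deontic closure gives O(~sign_consent).
The contrapositive of premise 5 (O(disarm_system -> sign_consent)) is O(~sign_consent -> ~disarm_system), and O(~sign_consent) is already established, so O(~disarm_system).
Premises 1, 2, 6, 7, 8 do not contribute to this derivation.
Hence ~disarm_system is obligatory.

Obligatory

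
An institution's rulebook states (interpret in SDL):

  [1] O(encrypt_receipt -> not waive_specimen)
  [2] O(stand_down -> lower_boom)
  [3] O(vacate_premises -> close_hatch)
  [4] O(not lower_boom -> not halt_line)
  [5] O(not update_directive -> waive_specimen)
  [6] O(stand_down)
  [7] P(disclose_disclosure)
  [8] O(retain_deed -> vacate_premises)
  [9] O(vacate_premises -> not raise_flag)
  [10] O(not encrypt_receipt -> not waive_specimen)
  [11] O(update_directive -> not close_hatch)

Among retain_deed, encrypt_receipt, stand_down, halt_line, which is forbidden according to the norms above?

retain_deed

Premises 1 and 10 are O(encrypt_receipt -> not waive_specimen) and O(not encrypt_receipt -> not waive_specimen); every ideal world satisfies encrypt_receipt or not encrypt_receipt, so in either case not waive_specimen holds — hence O(not waive_specimen).
The contrapositive of premise 5 (O(not update_directive -> waive_specimen)) is O(not waive_specimen -> update_directive), and O(not waive_specimen) is already established, so O(update_directive).
Applying K to premise 11 (O(update_directive -> not close_hatch)) and O(update_directive) yields O(not close_hatch).
The contrapositive of premise 3 (O(vacate_premises -> close_hatch)) is O(not close_hatch -> not vacate_premises), and O(not close_hatch) is already established, so O(not vacate_premises).
The contrapositive of premise 8 (O(retain_deed -> vacate_premises)) is O(not vacate_premises -> not retain_deed), and O(not vacate_premises) is already established, so O(not retain_deed).
So O(not retain_deed) holds, i.e. retain_deed is forbidden. None of the other listed options is forbidden under the premises.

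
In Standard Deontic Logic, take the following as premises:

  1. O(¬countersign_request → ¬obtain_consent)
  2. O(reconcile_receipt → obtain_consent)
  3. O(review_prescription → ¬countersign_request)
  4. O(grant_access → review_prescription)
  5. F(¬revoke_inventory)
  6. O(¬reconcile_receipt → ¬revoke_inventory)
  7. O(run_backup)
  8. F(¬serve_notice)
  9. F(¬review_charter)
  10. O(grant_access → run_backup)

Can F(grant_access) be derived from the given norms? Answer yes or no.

Premise 5, F(¬revoke_inventory), is equivalent to O(revoke_inventory).
The contrapositive of premise 6 (O(¬reconcile_receipt → ¬revoke_inventory)) is O(revoke_inventory → reconcile_receipt), and O(revoke_inventory) is already established, so O(reconcile_receipt).
Applying K to premise 2 (O(reconcile_receipt → obtain_consent)) and O(reconcile_receipt) yields O(obtain_consent).
The contrapositive of premise 1 (O(¬countersign_request → ¬obtain_consent)) is O(obtain_consent → countersign_request), and O(obtain_consent) is already established, so O(countersign_request).
Premise 3, O(review_prescription → ¬countersign_request), contraposes to O(countersign_request → ¬review_prescription); with O(countersign_request) we get O(¬review_prescription).
Premise 4, O(grant_access → review_prescription), contraposes to O(¬review_prescription → ¬grant_access); with O(¬review_prescription) we get O(¬grant_access).
Premises 7, 8, 9, 10 do not contribute to this derivation.
So O(¬grant_access) holds, i.e. F(grant_access). The claim follows.

Yes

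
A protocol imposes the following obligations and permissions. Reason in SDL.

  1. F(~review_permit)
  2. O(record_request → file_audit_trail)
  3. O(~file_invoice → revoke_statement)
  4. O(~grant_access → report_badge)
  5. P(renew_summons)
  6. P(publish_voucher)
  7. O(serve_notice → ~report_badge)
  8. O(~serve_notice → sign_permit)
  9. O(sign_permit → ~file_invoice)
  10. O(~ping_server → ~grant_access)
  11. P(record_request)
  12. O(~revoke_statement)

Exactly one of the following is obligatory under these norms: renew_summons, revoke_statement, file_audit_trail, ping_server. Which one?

From premise 12 we have O(~revoke_statement).
Premise 3, O(~file_invoice → revoke_statement), contraposes to O(~revoke_statement → file_invoice); with O(~revoke_statement) we get O(file_invoice).
The contrapositive of premise 9 (O(sign_permit → ~file_invoice)) is O(file_invoice → ~sign_permit), and O(file_invoice) is already established, so O(~sign_permit).
Premise 8 is O(~serve_notice → sign_permit); contrapositively O(~sign_permit → serve_notice). Since O(~sign_permit) holds, K gives O(serve_notice).
With premise 7, O(serve_notice → ~report_badge), the K-axiom yields O(~report_badge).
Premise 4 is O(~grant_access → report_badge); contrapositively O(~report_badge → grant_access). Since O(~report_badge) holds, K gives O(grant_access).
The contrapositive of premise 10 (O(~ping_server → ~grant_access)) is O(grant_access → ping_server), and O(grant_access) is already established, so O(ping_server).
So O(ping_server) holds — ping_server is obligatory. None of the other listed options is made obligatory by any chain of premises.

ping_server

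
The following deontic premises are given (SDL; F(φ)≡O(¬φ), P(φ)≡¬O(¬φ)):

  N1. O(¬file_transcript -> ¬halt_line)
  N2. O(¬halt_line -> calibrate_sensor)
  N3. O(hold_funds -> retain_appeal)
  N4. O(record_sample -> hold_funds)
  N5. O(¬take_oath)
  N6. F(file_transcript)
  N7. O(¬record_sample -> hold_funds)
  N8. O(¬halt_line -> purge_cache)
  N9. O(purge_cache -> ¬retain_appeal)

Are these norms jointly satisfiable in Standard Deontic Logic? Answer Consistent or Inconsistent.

Premises 4 and 7 cover both cases: O(record_sample -> hold_funds) and O(¬record_sample -> hold_funds). Since record_sample ∨ ¬record_sample is a tautology, O(hold_funds) follows.
Applying K to premise 3 (O(hold_funds -> retain_appeal)) and O(hold_funds) yields O(retain_appeal).
The contrapositive of premise 9 (O(purge_cache -> ¬retain_appeal)) is O(retain_appeal -> ¬purge_cache), and O(retain_appeal) is already established, so O(¬purge_cache).
The contrapositive of premise 8 (O(¬halt_line -> purge_cache)) is O(¬purge_cache -> halt_line), and O(¬purge_cache) is already established, so O(halt_line).
Premise 1, O(¬file_transcript -> ¬halt_line), contraposes to O(halt_line -> file_transcript); with O(halt_line) we get O(file_transcript).
But premise 6, F(file_transcript), means O(¬file_transcript).
We now have both O(file_transcript) and O(¬file_transcript) — file_transcript is simultaneously obligatory and forbidden, violating the D-axiom.

Inconsistent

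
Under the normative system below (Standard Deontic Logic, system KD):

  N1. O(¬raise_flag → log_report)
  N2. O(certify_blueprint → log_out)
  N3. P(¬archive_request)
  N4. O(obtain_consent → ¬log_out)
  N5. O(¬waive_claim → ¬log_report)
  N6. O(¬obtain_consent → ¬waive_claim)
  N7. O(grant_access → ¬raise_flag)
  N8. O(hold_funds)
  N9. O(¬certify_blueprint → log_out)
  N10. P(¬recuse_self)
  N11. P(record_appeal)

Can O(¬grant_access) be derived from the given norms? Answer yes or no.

Premises 9 and 2 are O(¬certify_blueprint → log_out) and O(certify_blueprint → log_out); every ideal world satisfies ¬certify_blueprint or certify_blueprint, so in either case log_out holds — hence O(log_out).
Premise 4, O(obtain_consent → ¬log_out), contraposes to O(log_out → ¬obtain_consent); with O(log_out) we get O(¬obtain_consent).
From O(¬obtain_consent) and premise 6, O(¬obtain_consent → ¬waive_claim), we obtain O(¬waive_claim).
Premise 5 is O(¬waive_claim → ¬log_report); since O(¬waive_claim), deontic closure gives O(¬log_report).
Premise 1, O(¬raise_flag → log_report), contraposes to O(¬log_report → raise_flag); with O(¬log_report) we get O(raise_flag).
Premise 7, O(grant_access → ¬raise_flag), contraposes to O(raise_flag → ¬grant_access); with O(raise_flag) we get O(¬grant_access).
Premises 3, 8, 10, 11 do not contribute to this derivation.
So O(¬grant_access) follows.

Yes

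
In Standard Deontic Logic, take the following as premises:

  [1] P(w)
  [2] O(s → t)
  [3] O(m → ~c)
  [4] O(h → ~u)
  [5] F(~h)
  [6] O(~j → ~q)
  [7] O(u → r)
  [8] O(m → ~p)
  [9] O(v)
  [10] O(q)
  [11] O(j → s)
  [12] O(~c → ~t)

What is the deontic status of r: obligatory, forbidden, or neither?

Neither

Premise 7 is O(u → r), but O(u) is not derivable from the premises, so it does not yield O(r).
No premise or chain of K-axiom applications forces O(r), and none forces O(~r). So r is neither obligatory nor forbidden under these norms.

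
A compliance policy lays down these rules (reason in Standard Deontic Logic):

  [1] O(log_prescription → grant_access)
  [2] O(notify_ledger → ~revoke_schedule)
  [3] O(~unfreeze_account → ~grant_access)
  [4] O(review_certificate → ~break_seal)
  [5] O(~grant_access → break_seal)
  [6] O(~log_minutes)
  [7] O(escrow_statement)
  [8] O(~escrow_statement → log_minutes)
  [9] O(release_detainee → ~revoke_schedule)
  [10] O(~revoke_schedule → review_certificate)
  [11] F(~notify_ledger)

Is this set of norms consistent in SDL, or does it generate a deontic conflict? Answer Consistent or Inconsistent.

Consistent

Premise 8 is O(~escrow_statement → log_minutes), but O(~escrow_statement) is not derivable from the premises, so it does not yield O(log_minutes).
So O(log_minutes) is not derivable, and the apparent clash with O(~log_minutes) does not arise.
A world satisfying every obligation exists (e.g. break_seal=false, escrow_statement=true, grant_access=true, log_minutes=false, log_prescription=false, notify_ledger=true, release_detainee=false, review_certificate=true, revoke_schedule=false, unfreeze_account=true); no atom is both obligatory and forbidden, so the set is consistent.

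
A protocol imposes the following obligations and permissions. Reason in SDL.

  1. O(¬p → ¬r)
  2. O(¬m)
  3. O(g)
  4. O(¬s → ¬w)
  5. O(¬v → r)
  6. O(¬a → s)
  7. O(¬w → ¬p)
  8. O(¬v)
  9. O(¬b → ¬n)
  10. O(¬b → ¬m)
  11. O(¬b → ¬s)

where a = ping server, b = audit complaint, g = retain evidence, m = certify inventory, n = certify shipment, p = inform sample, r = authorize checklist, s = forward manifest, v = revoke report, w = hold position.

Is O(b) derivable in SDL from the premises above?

Yes

From premise 8 we have O(¬v).
From O(¬v) and premise 5, O(¬v → r), we obtain O(r).
Premise 1 is O(¬p → ¬r); contrapositively O(r → p). Since O(r) holds, K gives O(p).
Premise 7 is O(¬w → ¬p); contrapositively O(p → w). Since O(p) holds, K gives O(w).
Premise 4 is O(¬s → ¬w); contrapositively O(w → s). Since O(w) holds, K gives O(s).
Premise 11 is O(¬b → ¬s); contrapositively O(s → b). Since O(s) holds, K gives O(b).
Premises 2, 3, 6, 9, 10 do not contribute to this derivation.
So O(b) follows.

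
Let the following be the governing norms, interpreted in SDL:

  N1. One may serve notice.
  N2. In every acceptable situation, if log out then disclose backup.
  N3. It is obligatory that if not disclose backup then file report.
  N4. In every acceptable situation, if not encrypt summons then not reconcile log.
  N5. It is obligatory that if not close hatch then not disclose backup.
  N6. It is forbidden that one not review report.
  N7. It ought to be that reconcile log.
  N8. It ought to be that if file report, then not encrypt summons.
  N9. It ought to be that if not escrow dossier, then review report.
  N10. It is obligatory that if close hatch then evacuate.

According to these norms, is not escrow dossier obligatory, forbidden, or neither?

Neither

Premise 9 is O(¬escrow_dossier → review_report); even if O(review_report) held, inferring O(¬escrow_dossier) would be affirming the consequent — invalid.
No premise or chain of K-axiom applications forces O(¬escrow_dossier), and none forces O(escrow_dossier). So ¬escrow_dossier is neither obligatory nor forbidden under these norms.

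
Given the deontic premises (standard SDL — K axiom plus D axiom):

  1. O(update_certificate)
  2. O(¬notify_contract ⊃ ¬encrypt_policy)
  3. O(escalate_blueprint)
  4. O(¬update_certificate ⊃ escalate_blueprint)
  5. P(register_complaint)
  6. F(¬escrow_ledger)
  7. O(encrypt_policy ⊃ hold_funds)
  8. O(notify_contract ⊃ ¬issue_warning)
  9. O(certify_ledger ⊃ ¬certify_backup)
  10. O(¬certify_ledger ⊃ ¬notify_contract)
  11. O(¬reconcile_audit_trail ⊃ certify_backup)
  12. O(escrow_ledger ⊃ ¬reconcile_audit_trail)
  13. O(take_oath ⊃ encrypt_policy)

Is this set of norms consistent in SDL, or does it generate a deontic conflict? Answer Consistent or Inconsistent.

Premise 4 is O(¬update_certificate ⊃ escalate_blueprint); even if O(escalate_blueprint) held, inferring O(¬update_certificate) would be affirming the consequent — invalid.
So O(¬update_certificate) is not derivable, and the apparent clash with O(update_certificate) does not arise.
A world satisfying every obligation exists (e.g. certify_backup=true, certify_ledger=false, encrypt_policy=false, escalate_blueprint=true, escrow_ledger=true, hold_funds=false, issue_warning=false, notify_contract=false, reconcile_audit_trail=false, register_complaint=false, take_oath=false, update_certificate=true); no atom is both obligatory and forbidden, so the set is consistent.

Consistent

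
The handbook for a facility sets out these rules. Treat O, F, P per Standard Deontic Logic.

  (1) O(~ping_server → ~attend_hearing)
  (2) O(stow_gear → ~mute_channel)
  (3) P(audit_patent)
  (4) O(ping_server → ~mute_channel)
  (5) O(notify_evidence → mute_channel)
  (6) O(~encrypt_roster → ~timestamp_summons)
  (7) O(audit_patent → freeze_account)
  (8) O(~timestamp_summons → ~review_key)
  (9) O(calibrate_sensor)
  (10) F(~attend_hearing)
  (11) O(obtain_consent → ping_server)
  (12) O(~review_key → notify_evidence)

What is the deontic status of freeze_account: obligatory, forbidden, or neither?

Neither

Premise 7 is O(audit_patent → freeze_account), but O(audit_patent) is not derivable from the premises (the permission P(audit_patent) asserts only ~O(~audit_patent), not O(audit_patent)), so it does not yield O(freeze_account).
No premise or chain of K-axiom applications forces O(freeze_account), and none forces O(~freeze_account). So freeze_account is neither obligatory nor forbidden under these norms.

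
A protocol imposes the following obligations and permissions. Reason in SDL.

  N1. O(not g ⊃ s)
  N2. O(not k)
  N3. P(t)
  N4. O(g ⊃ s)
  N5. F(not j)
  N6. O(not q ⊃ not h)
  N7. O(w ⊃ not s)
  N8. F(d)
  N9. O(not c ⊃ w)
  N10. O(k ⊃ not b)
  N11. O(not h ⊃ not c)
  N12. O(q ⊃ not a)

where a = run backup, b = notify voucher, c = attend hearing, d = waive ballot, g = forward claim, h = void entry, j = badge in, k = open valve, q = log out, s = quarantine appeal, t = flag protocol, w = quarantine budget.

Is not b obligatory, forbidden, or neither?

Neither

Premise 10 is O(k ⊃ not b), but O(k) is not derivable from the premises, so it does not yield O(not b).
No premise or chain of K-axiom applications forces O(not b), and none forces O(b). So not b is neither obligatory nor forbidden under these norms.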